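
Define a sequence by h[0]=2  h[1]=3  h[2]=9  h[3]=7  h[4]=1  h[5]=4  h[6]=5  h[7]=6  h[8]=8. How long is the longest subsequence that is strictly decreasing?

Negate each value so 'decreasing' becomes 'increasing', then run patience tails on the negated sequence:
-2 → extends → [-2]
-3 → replaces -2 → [-3]
-9 → replaces -3 → [-9]
-7 → extends → [-9, -7]
-1 → extends → [-9, -7, -1]
-4 → replaces -1 → [-9, -7, -4]
-5 → replaces -4 → [-9, -7, -5]
-6 → replaces -5 → [-9, -7, -6]
-8 → replaces -7 → [-9, -8, -6]
Three tails, so the longest strictly decreasing subsequence of the original has length 3.

3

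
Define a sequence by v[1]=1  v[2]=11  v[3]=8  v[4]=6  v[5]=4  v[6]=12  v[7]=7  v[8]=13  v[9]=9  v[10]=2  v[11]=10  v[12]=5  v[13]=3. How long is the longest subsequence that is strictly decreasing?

5

Negate each value so 'decreasing' becomes 'increasing', then run patience tails on the negated sequence:
-1 → extends → [-1]
-11 → replaces -1 → [-11]
-8 → extends → [-11, -8]
-6 → extends → [-11, -8, -6]
-4 → extends → [-11, -8, -6, -4]
-12 → replaces -11 → [-12, -8, -6, -4]
-7 → replaces -6 → [-12, -8, -7, -4]
-13 → replaces -12 → [-13, -8, -7, -4]
-9 → replaces -8 → [-13, -9, -7, -4]
-2 → extends → [-13, -9, -7, -4, -2]
-10 → replaces -9 → [-13, -10, -7, -4, -2]
-5 → replaces -4 → [-13, -10, -7, -5, -2]
-3 → replaces -2 → [-13, -10, -7, -5, -3]
Five tails, so the longest strictly decreasing subsequence of the original has length 5.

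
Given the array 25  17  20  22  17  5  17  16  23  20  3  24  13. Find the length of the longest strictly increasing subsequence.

5

Let dp[i] be the length of the longest such subsequence ending at index i:
i:      1  2  3  4  5  6  7  8  9 10 11 12 13
a[i]:  25 17 20 22 17  5 17 16 23 20  3 24 13
dp:     1  1  2  3  1  1  2  2  4  3  1  5  2
Maximum dp value is 5.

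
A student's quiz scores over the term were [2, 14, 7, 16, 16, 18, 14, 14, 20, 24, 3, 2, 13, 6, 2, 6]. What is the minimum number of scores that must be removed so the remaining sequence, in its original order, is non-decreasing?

9

Fewest deletions = n − (longest non-decreasing subsequence).
Patience tails:
2 → extends → [2]
14 → extends → [2, 14]
7 → replaces 14 → [2, 7]
16 → extends → [2, 7, 16]
16 → extends → [2, 7, 16, 16]
18 → extends → [2, 7, 16, 16, 18]
14 → replaces 16 → [2, 7, 14, 16, 18]
14 → replaces 16 → [2, 7, 14, 14, 18]
20 → extends → [2, 7, 14, 14, 18, 20]
24 → extends → [2, 7, 14, 14, 18, 20, 24]
3 → replaces 7 → [2, 3, 14, 14, 18, 20, 24]
2 → replaces 3 → [2, 2, 14, 14, 18, 20, 24]
13 → replaces 14 → [2, 2, 13, 14, 18, 20, 24]
6 → replaces 13 → [2, 2, 6, 14, 18, 20, 24]
2 → replaces 6 → [2, 2, 2, 14, 18, 20, 24]
6 → replaces 14 → [2, 2, 2, 6, 18, 20, 24]
Longest non-decreasing subsequence has length 7, so deletions = 16 − 7 = 9.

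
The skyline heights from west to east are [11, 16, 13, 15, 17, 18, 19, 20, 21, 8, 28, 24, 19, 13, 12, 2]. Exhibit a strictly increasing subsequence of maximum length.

11, 13, 15, 17, 18, 19, 20, 21, 28

Patience tails give the LIS length; then backtrack through the dp parents:
11 → extends → [11]
16 → extends → [11, 16]
13 → replaces 16 → [11, 13]
15 → extends → [11, 13, 15]
17 → extends → [11, 13, 15, 17]
18 → extends → [11, 13, 15, 17, 18]
19 → extends → [11, 13, 15, 17, 18, 19]
20 → extends → [11, 13, 15, 17, 18, 19, 20]
21 → extends → [11, 13, 15, 17, 18, 19, 20, 21]
8 → replaces 11 → [8, 13, 15, 17, 18, 19, 20, 21]
28 → extends → [8, 13, 15, 17, 18, 19, 20, 21, 28]
24 → replaces 28 → [8, 13, 15, 17, 18, 19, 20, 21, 24]
19 → already a tail → [8, 13, 15, 17, 18, 19, 20, 21, 24]
13 → already a tail → [8, 13, 15, 17, 18, 19, 20, 21, 24]
12 → replaces 13 → [8, 12, 15, 17, 18, 19, 20, 21, 24]
2 → replaces 8 → [2, 12, 15, 17, 18, 19, 20, 21, 24]
Length 9; one witness is 11, 13, 15, 17, 18, 19, 20, 21, 28.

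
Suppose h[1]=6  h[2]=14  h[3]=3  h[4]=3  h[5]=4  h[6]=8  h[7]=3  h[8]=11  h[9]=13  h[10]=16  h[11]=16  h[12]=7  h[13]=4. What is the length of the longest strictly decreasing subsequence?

Let dp[i] be the longest strictly decreasing subsequence ending at i:
i:      1  2  3  4  5  6  7  8  9 10 11 12 13
h[i]:   6 14  3  3  4  8  3 11 13 16 16  7  4
dp:     1  1  2  2  2  2  3  2  2  1  1  3  4
Maximum is 4.

4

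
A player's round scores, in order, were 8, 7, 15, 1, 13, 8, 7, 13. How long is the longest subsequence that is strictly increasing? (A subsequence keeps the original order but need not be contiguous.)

Track the smallest tail for each achievable length (strict):
8 → extends → [8]
7 → replaces 8 → [7]
15 → extends → [7, 15]
1 → replaces 7 → [1, 15]
13 → replaces 15 → [1, 13]
8 → replaces 13 → [1, 8]
7 → replaces 8 → [1, 7]
13 → extends → [1, 7, 13]
Three tails, so the longest strictly increasing subsequence has length 3 (e.g. 7, 8, 13).

3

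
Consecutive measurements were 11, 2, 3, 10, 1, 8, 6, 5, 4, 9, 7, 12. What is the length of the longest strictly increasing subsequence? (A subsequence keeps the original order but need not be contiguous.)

5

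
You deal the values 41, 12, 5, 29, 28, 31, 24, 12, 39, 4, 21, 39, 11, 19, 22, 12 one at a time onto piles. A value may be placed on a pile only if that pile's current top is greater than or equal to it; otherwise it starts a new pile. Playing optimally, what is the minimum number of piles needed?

4

The minimum number of non-increasing subsequences covering a sequence equals the length of its longest strictly increasing subsequence.
LIS length is 4 (e.g. 12, 29, 31, 39), so 4 piles are needed.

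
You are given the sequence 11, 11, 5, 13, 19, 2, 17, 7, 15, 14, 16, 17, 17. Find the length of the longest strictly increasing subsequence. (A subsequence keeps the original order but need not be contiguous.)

5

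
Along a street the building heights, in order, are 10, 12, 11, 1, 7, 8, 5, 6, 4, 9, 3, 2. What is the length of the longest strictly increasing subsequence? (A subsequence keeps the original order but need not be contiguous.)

4

Track the smallest tail for each achievable length (strict):
10 → extends → [10]
12 → extends → [10, 12]
11 → replaces 12 → [10, 11]
1 → replaces 10 → [1, 11]
7 → replaces 11 → [1, 7]
8 → extends → [1, 7, 8]
5 → replaces 7 → [1, 5, 8]
6 → replaces 8 → [1, 5, 6]
4 → replaces 5 → [1, 4, 6]
9 → extends → [1, 4, 6, 9]
3 → replaces 4 → [1, 3, 6, 9]
2 → replaces 3 → [1, 2, 6, 9]
Four tails, so the longest strictly increasing subsequence has length 4 (e.g. 1, 7, 8, 9).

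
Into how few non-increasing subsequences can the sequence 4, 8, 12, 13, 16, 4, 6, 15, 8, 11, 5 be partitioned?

Place each on the leftmost legal pile:
4 → new pile 1 (tops now [4])
8 → new pile 2 (tops now [4, 8])
12 → new pile 3 (tops now [4, 8, 12])
13 → new pile 4 (tops now [4, 8, 12, 13])
16 → new pile 5 (tops now [4, 8, 12, 13, 16])
4 → pile 1 (tops now [4, 8, 12, 13, 16])
6 → pile 2 (tops now [4, 6, 12, 13, 16])
15 → pile 5 (tops now [4, 6, 12, 13, 15])
8 → pile 3 (tops now [4, 6, 8, 13, 15])
11 → pile 4 (tops now [4, 6, 8, 11, 15])
5 → pile 2 (tops now [4, 5, 8, 11, 15])
Five piles.

5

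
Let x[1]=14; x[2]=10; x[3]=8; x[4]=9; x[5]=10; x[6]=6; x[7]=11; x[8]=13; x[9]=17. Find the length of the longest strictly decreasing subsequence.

4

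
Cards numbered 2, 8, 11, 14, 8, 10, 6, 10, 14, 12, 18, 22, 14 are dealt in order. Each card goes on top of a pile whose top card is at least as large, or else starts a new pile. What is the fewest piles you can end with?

6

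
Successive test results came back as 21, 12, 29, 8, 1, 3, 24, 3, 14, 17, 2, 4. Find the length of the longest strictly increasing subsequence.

Track the smallest tail for each achievable length (strict):
21 → extends → [21]
12 → replaces 21 → [12]
29 → extends → [12, 29]
8 → replaces 12 → [8, 29]
1 → replaces 8 → [1, 29]
3 → replaces 29 → [1, 3]
24 → extends → [1, 3, 24]
3 → already a tail → [1, 3, 24]
14 → replaces 24 → [1, 3, 14]
17 → extends → [1, 3, 14, 17]
2 → replaces 3 → [1, 2, 14, 17]
4 → replaces 14 → [1, 2, 4, 17]
Four tails, so the longest strictly increasing subsequence has length 4 (e.g. 1, 3, 14, 17).

4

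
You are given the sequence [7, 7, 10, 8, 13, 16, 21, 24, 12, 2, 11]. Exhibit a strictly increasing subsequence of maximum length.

Patience tails give the LIS length; then backtrack through the dp parents:
7 → extends → [7]
7 → already a tail → [7]
10 → extends → [7, 10]
8 → replaces 10 → [7, 8]
13 → extends → [7, 8, 13]
16 → extends → [7, 8, 13, 16]
21 → extends → [7, 8, 13, 16, 21]
24 → extends → [7, 8, 13, 16, 21, 24]
12 → replaces 13 → [7, 8, 12, 16, 21, 24]
2 → replaces 7 → [2, 8, 12, 16, 21, 24]
11 → replaces 12 → [2, 8, 11, 16, 21, 24]
Length 6; one witness is 7, 10, 13, 16, 21, 24.

7, 10, 13, 16, 21, 24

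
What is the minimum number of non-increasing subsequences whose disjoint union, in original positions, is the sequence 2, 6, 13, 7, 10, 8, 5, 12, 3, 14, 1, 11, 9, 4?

6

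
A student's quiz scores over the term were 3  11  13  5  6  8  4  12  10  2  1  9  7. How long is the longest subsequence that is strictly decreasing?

Let dp[i] be the longest strictly decreasing subsequence ending at i:
i:      1  2  3  4  5  6  7  8  9 10 11 12 13
a[i]:   3 11 13  5  6  8  4 12 10  2  1  9  7
dp:     1  1  1  2  2  2  3  2  3  4  5  4  5
Maximum is 5.

5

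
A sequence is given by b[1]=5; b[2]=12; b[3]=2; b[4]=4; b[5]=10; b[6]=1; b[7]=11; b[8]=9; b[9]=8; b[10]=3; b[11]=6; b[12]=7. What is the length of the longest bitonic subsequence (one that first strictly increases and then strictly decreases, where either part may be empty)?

7

inc[i] = longest strictly increasing subsequence ending at i; dec[i] = longest strictly decreasing subsequence starting at i:
i:      1  2  3  4  5  6  7  8  9 10 11 12
b[i]:   5 12  2  4 10  1 11  9  8  3  6  7
inc:    1  2  1  2  3  1  4  3  3  2  3  4
dec:    3  5  2  2  4  1  4  3  2  1  1  1
Best peak at i=7 (value 11): inc=4, dec=4, length 4+4−1 = 7.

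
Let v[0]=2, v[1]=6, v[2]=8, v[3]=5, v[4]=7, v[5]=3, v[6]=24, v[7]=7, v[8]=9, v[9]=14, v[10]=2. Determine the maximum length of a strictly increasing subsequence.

5

Let dp[i] be the length of the longest such subsequence ending at index i:
i:      0  1  2  3  4  5  6  7  8  9 10
v[i]:   2  6  8  5  7  3 24  7  9 14  2
dp:     1  2  3  2  3  2  4  3  4  5  1
Maximum dp value is 5.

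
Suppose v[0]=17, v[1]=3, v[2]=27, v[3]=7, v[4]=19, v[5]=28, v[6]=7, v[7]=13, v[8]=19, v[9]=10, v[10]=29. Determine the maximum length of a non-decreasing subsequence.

6

Track the smallest tail for each achievable length (allowing ties):
17 → extends → [17]
3 → replaces 17 → [3]
27 → extends → [3, 27]
7 → replaces 27 → [3, 7]
19 → extends → [3, 7, 19]
28 → extends → [3, 7, 19, 28]
7 → replaces 19 → [3, 7, 7, 28]
13 → replaces 28 → [3, 7, 7, 13]
19 → extends → [3, 7, 7, 13, 19]
10 → replaces 13 → [3, 7, 7, 10, 19]
29 → extends → [3, 7, 7, 10, 19, 29]
Six tails, so the longest non-decreasing subsequence has length 6 (e.g. 3, 7, 7, 13, 19, 29).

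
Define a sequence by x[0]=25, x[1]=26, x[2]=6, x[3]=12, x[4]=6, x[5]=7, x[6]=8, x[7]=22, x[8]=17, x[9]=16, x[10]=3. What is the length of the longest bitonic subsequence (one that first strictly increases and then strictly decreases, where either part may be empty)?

inc[i] = longest strictly increasing subsequence ending at i; dec[i] = longest strictly decreasing subsequence starting at i:
i:      0  1  2  3  4  5  6  7  8  9 10
x[i]:  25 26  6 12  6  7  8 22 17 16  3
inc:    1  2  1  2  1  2  3  4  4  4  1
dec:    5  5  2  3  2  2  2  4  3  2  1
Best peak at i=7 (value 22): inc=4, dec=4, length 4+4−1 = 7.

7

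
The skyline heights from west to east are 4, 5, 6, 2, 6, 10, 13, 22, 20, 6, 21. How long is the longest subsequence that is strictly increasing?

7

Track the smallest tail for each achievable length (strict):
4 → extends → [4]
5 → extends → [4, 5]
6 → extends → [4, 5, 6]
2 → replaces 4 → [2, 5, 6]
6 → already a tail → [2, 5, 6]
10 → extends → [2, 5, 6, 10]
13 → extends → [2, 5, 6, 10, 13]
22 → extends → [2, 5, 6, 10, 13, 22]
20 → replaces 22 → [2, 5, 6, 10, 13, 20]
6 → already a tail → [2, 5, 6, 10, 13, 20]
21 → extends → [2, 5, 6, 10, 13, 20, 21]
Seven tails, so the longest strictly increasing subsequence has length 7 (e.g. 4, 5, 6, 10, 13, 20, 21).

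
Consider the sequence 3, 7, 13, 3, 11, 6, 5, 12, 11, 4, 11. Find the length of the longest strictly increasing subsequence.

Track the smallest tail for each achievable length (strict):
3 → extends → [3]
7 → extends → [3, 7]
13 → extends → [3, 7, 13]
3 → already a tail → [3, 7, 13]
11 → replaces 13 → [3, 7, 11]
6 → replaces 7 → [3, 6, 11]
5 → replaces 6 → [3, 5, 11]
12 → extends → [3, 5, 11, 12]
11 → already a tail → [3, 5, 11, 12]
4 → replaces 5 → [3, 4, 11, 12]
11 → already a tail → [3, 4, 11, 12]
Four tails, so the longest strictly increasing subsequence has length 4 (e.g. 3, 7, 11, 12).

4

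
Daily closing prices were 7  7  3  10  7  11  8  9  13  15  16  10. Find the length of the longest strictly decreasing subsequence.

2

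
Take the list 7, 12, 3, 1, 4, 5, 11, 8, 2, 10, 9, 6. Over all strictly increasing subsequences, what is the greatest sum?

30

Let S[i] be the best sum of a strictly increasing subsequence ending at i:
i:      1  2  3  4  5  6  7  8  9 10 11 12
a[i]:   7 12  3  1  4  5 11  8  2 10  9  6
S:      7 19  3  1  7 12 23 20  3 30 29 18
Maximum is 30 (e.g. 3 + 4 + 5 + 8 + 10).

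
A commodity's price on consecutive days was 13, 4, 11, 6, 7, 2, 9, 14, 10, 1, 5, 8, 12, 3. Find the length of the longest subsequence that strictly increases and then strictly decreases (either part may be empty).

8

inc[i] = longest strictly increasing subsequence ending at i; dec[i] = longest strictly decreasing subsequence starting at i:
i:      1  2  3  4  5  6  7  8  9 10 11 12 13 14
a[i]:  13  4 11  6  7  2  9 14 10  1  5  8 12  3
inc:    1  1  2  2  3  1  4  5  5  1  2  4  6  2
dec:    5  3  4  3  3  2  3  4  3  1  2  2  2  1
Best peak at i=8 (value 14): inc=5, dec=4, length 5+4−1 = 8.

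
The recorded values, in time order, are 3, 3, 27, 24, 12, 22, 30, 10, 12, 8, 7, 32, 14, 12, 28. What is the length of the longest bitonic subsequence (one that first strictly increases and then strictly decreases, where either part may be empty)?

7

inc[i] = longest strictly increasing subsequence ending at i; dec[i] = longest strictly decreasing subsequence starting at i:
i:      1  2  3  4  5  6  7  8  9 10 11 12 13 14 15
a[i]:   3  3 27 24 12 22 30 10 12  8  7 32 14 12 28
inc:    1  1  2  2  2  3  4  2  3  2  2  5  4  3  5
dec:    1  1  6  5  4  4  4  3  3  2  1  3  2  1  1
Best peak at i=3 (value 27): inc=2, dec=6, length 2+6−1 = 7.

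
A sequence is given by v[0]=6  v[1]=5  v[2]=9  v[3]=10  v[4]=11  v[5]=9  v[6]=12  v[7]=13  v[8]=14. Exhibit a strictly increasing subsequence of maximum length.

Patience tails give the LIS length; then backtrack through the dp parents:
6 → extends → [6]
5 → replaces 6 → [5]
9 → extends → [5, 9]
10 → extends → [5, 9, 10]
11 → extends → [5, 9, 10, 11]
9 → already a tail → [5, 9, 10, 11]
12 → extends → [5, 9, 10, 11, 12]
13 → extends → [5, 9, 10, 11, 12, 13]
14 → extends → [5, 9, 10, 11, 12, 13, 14]
Length 7; one witness is 6, 9, 10, 11, 12, 13, 14.

6, 9, 10, 11, 12, 13, 14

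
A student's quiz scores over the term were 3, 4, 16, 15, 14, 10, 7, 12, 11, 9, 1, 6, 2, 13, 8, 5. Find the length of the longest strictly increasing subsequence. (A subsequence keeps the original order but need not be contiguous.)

Track the smallest tail for each achievable length (strict):
3 → extends → [3]
4 → extends → [3, 4]
16 → extends → [3, 4, 16]
15 → replaces 16 → [3, 4, 15]
14 → replaces 15 → [3, 4, 14]
10 → replaces 14 → [3, 4, 10]
7 → replaces 10 → [3, 4, 7]
12 → extends → [3, 4, 7, 12]
11 → replaces 12 → [3, 4, 7, 11]
9 → replaces 11 → [3, 4, 7, 9]
1 → replaces 3 → [1, 4, 7, 9]
6 → replaces 7 → [1, 4, 6, 9]
2 → replaces 4 → [1, 2, 6, 9]
13 → extends → [1, 2, 6, 9, 13]
8 → replaces 9 → [1, 2, 6, 8, 13]
5 → replaces 6 → [1, 2, 5, 8, 13]
Five tails, so the longest strictly increasing subsequence has length 5 (e.g. 3, 4, 10, 12, 13).

5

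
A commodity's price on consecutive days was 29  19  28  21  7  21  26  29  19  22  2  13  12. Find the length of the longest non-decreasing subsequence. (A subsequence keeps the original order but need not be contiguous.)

5

Track the smallest tail for each achievable length (allowing ties):
29 → extends → [29]
19 → replaces 29 → [19]
28 → extends → [19, 28]
21 → replaces 28 → [19, 21]
7 → replaces 19 → [7, 21]
21 → extends → [7, 21, 21]
26 → extends → [7, 21, 21, 26]
29 → extends → [7, 21, 21, 26, 29]
19 → replaces 21 → [7, 19, 21, 26, 29]
22 → replaces 26 → [7, 19, 21, 22, 29]
2 → replaces 7 → [2, 19, 21, 22, 29]
13 → replaces 19 → [2, 13, 21, 22, 29]
12 → replaces 13 → [2, 12, 21, 22, 29]
Five tails, so the longest non-decreasing subsequence has length 5 (e.g. 19, 21, 21, 26, 29).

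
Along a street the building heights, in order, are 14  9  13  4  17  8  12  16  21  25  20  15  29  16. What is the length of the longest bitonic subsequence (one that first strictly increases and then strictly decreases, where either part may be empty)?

8

inc[i] = longest strictly increasing subsequence ending at i; dec[i] = longest strictly decreasing subsequence starting at i:
i:      1  2  3  4  5  6  7  8  9 10 11 12 13 14
a[i]:  14  9 13  4 17  8 12 16 21 25 20 15 29 16
inc:    1  1  2  1  3  2  3  4  5  6  5  4  7  5
dec:    3  2  2  1  3  1  1  2  3  3  2  1  2  1
Best peak at i=10 (value 25): inc=6, dec=3, length 6+3−1 = 8.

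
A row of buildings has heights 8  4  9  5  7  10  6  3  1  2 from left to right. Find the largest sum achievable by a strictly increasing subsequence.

27

Let S[i] be the best sum of a strictly increasing subsequence ending at i:
i:      1  2  3  4  5  6  7  8  9 10
a[i]:   8  4  9  5  7 10  6  3  1  2
S:      8  4 17  9 16 27 15  3  1  3
Maximum is 27 (e.g. 8 + 9 + 10).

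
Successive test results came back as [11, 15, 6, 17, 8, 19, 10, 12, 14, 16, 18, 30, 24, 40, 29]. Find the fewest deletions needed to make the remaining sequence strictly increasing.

6

Fewest deletions = n − (longest strictly increasing subsequence).
Patience tails:
11 → extends → [11]
15 → extends → [11, 15]
6 → replaces 11 → [6, 15]
17 → extends → [6, 15, 17]
8 → replaces 15 → [6, 8, 17]
19 → extends → [6, 8, 17, 19]
10 → replaces 17 → [6, 8, 10, 19]
12 → replaces 19 → [6, 8, 10, 12]
14 → extends → [6, 8, 10, 12, 14]
16 → extends → [6, 8, 10, 12, 14, 16]
18 → extends → [6, 8, 10, 12, 14, 16, 18]
30 → extends → [6, 8, 10, 12, 14, 16, 18, 30]
24 → replaces 30 → [6, 8, 10, 12, 14, 16, 18, 24]
40 → extends → [6, 8, 10, 12, 14, 16, 18, 24, 40]
29 → replaces 40 → [6, 8, 10, 12, 14, 16, 18, 24, 29]
Longest strictly increasing subsequence has length 9, so deletions = 15 − 9 = 6.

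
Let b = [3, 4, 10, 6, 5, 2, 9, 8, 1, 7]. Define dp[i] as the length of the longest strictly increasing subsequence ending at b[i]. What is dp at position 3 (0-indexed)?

dp[i] = 1 + max{dp[j] : j<i, b[j]<b[i]} (or 1 if no such j):
i:      0  1  2  3  4  5  6  7  8  9
b[i]:   3  4 10  6  5  2  9  8  1  7
dp:     1  2  3  3  3  1  4  4  1  4
At index 3 the value is 3.

3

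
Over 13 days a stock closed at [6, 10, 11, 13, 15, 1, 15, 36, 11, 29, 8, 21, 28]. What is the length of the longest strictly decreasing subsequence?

3

Let dp[i] be the longest strictly decreasing subsequence ending at i:
i:      1  2  3  4  5  6  7  8  9 10 11 12 13
a[i]:   6 10 11 13 15  1 15 36 11 29  8 21 28
dp:     1  1  1  1  1  2  1  1  2  2  3  3  3
Maximum is 3.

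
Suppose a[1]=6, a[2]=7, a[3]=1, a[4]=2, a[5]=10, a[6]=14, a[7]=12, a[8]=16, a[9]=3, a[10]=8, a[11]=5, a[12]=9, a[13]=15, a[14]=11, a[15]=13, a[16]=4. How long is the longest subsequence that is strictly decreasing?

Negate each value so 'decreasing' becomes 'increasing', then run patience tails on the negated sequence:
-6 → extends → [-6]
-7 → replaces -6 → [-7]
-1 → extends → [-7, -1]
-2 → replaces -1 → [-7, -2]
-10 → replaces -7 → [-10, -2]
-14 → replaces -10 → [-14, -2]
-12 → replaces -2 → [-14, -12]
-16 → replaces -14 → [-16, -12]
-3 → extends → [-16, -12, -3]
-8 → replaces -3 → [-16, -12, -8]
-5 → extends → [-16, -12, -8, -5]
-9 → replaces -8 → [-16, -12, -9, -5]
-15 → replaces -12 → [-16, -15, -9, -5]
-11 → replaces -9 → [-16, -15, -11, -5]
-13 → replaces -11 → [-16, -15, -13, -5]
-4 → extends → [-16, -15, -13, -5, -4]
Five tails, so the longest strictly decreasing subsequence of the original has length 5.

5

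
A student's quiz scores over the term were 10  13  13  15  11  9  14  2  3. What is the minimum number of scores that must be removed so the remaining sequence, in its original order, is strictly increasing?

Fewest deletions = n − (longest strictly increasing subsequence).
i:      1  2  3  4  5  6  7  8  9
a[i]:  10 13 13 15 11  9 14  2  3
dp:     1  2  2  3  2  1  3  1  2
max dp = 3, so deletions = 9 − 3 = 6.

6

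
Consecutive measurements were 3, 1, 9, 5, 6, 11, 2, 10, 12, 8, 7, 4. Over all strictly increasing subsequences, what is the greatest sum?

Let S[i] be the best sum of a strictly increasing subsequence ending at i:
i:      1  2  3  4  5  6  7  8  9 10 11 12
a[i]:   3  1  9  5  6 11  2 10 12  8  7  4
S:      3  1 12  8 14 25  3 24 37 22 21  7
Maximum is 37 (e.g. 3 + 5 + 6 + 11 + 12).

37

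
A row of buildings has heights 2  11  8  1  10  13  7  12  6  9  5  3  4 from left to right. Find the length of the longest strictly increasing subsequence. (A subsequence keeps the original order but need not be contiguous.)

4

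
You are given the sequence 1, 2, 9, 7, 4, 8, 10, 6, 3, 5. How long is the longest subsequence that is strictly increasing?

5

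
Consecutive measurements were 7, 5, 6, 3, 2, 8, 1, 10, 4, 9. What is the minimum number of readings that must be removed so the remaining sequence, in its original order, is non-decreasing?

6

Fewest deletions = n − (longest non-decreasing subsequence).
Patience tails:
7 → extends → [7]
5 → replaces 7 → [5]
6 → extends → [5, 6]
3 → replaces 5 → [3, 6]
2 → replaces 3 → [2, 6]
8 → extends → [2, 6, 8]
1 → replaces 2 → [1, 6, 8]
10 → extends → [1, 6, 8, 10]
4 → replaces 6 → [1, 4, 8, 10]
9 → replaces 10 → [1, 4, 8, 9]
Longest non-decreasing subsequence has length 4, so deletions = 10 − 4 = 6.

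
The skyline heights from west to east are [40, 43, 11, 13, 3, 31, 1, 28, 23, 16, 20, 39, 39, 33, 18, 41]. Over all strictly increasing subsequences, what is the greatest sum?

140

Let S[i] be the best sum of a strictly increasing subsequence ending at i:
i:       1   2   3   4   5   6   7   8   9  10  11  12  13  14  15  16
a[i]:   40  43  11  13   3  31   1  28  23  16  20  39  39  33  18  41
S:      40  83  11  24   3  55   1  52  47  40  60  99  99  93  58 140
Maximum is 140 (e.g. 11 + 13 + 16 + 20 + 39 + 41).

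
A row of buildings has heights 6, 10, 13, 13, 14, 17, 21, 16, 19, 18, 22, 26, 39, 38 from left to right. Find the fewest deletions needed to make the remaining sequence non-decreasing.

4

Fewest deletions = n − (longest non-decreasing subsequence).
i:      1  2  3  4  5  6  7  8  9 10 11 12 13 14
a[i]:   6 10 13 13 14 17 21 16 19 18 22 26 39 38
dp:     1  2  3  4  5  6  7  6  7  7  8  9 10 10
max dp = 10, so deletions = 14 − 10 = 4.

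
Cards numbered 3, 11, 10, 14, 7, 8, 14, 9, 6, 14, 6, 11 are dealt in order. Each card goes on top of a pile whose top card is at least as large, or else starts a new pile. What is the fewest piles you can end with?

The minimum number of non-increasing subsequences covering a sequence equals the length of its longest strictly increasing subsequence.
LIS length is 5 (e.g. 3, 7, 8, 9, 14), so 5 piles are needed.

5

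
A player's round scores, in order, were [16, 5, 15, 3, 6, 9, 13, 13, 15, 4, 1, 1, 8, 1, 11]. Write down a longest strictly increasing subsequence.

Patience tails give the LIS length; then backtrack through the dp parents:
16 → extends → [16]
5 → replaces 16 → [5]
15 → extends → [5, 15]
3 → replaces 5 → [3, 15]
6 → replaces 15 → [3, 6]
9 → extends → [3, 6, 9]
13 → extends → [3, 6, 9, 13]
13 → already a tail → [3, 6, 9, 13]
15 → extends → [3, 6, 9, 13, 15]
4 → replaces 6 → [3, 4, 9, 13, 15]
1 → replaces 3 → [1, 4, 9, 13, 15]
1 → already a tail → [1, 4, 9, 13, 15]
8 → replaces 9 → [1, 4, 8, 13, 15]
1 → already a tail → [1, 4, 8, 13, 15]
11 → replaces 13 → [1, 4, 8, 11, 15]
Length 5; one witness is 5, 6, 9, 13, 15.

5, 6, 9, 13, 15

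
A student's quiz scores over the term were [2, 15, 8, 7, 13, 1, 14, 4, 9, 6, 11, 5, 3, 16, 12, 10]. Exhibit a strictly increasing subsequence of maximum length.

Patience tails give the LIS length; then backtrack through the dp parents:
2 → extends → [2]
15 → extends → [2, 15]
8 → replaces 15 → [2, 8]
7 → replaces 8 → [2, 7]
13 → extends → [2, 7, 13]
1 → replaces 2 → [1, 7, 13]
14 → extends → [1, 7, 13, 14]
4 → replaces 7 → [1, 4, 13, 14]
9 → replaces 13 → [1, 4, 9, 14]
6 → replaces 9 → [1, 4, 6, 14]
11 → replaces 14 → [1, 4, 6, 11]
5 → replaces 6 → [1, 4, 5, 11]
3 → replaces 4 → [1, 3, 5, 11]
16 → extends → [1, 3, 5, 11, 16]
12 → replaces 16 → [1, 3, 5, 11, 12]
10 → replaces 11 → [1, 3, 5, 10, 12]
Length 5; one witness is 2, 8, 13, 14, 16.

2, 8, 13, 14, 16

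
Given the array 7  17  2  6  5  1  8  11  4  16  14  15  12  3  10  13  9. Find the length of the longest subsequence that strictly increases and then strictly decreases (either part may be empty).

inc[i] = longest strictly increasing subsequence ending at i; dec[i] = longest strictly decreasing subsequence starting at i:
i:      1  2  3  4  5  6  7  8  9 10 11 12 13 14 15 16 17
a[i]:   7 17  2  6  5  1  8 11  4 16 14 15 12  3 10 13  9
inc:    1  2  1  2  2  1  3  4  2  5  5  6  5  2  4  6  4
dec:    5  6  2  4  3  1  3  3  2  5  4  4  3  1  2  2  1
Best peak at i=10 (value 16): inc=5, dec=5, length 5+5−1 = 9.

9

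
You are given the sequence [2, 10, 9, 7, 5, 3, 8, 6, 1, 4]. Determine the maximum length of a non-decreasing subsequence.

Track the smallest tail for each achievable length (allowing ties):
2 → extends → [2]
10 → extends → [2, 10]
9 → replaces 10 → [2, 9]
7 → replaces 9 → [2, 7]
5 → replaces 7 → [2, 5]
3 → replaces 5 → [2, 3]
8 → extends → [2, 3, 8]
6 → replaces 8 → [2, 3, 6]
1 → replaces 2 → [1, 3, 6]
4 → replaces 6 → [1, 3, 4]
Three tails, so the longest non-decreasing subsequence has length 3 (e.g. 2, 7, 8).

3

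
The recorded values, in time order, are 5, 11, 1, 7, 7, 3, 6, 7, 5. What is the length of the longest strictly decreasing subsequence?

4

Negate each value so 'decreasing' becomes 'increasing', then run patience tails on the negated sequence:
-5 → extends → [-5]
-11 → replaces -5 → [-11]
-1 → extends → [-11, -1]
-7 → replaces -1 → [-11, -7]
-7 → already a tail → [-11, -7]
-3 → extends → [-11, -7, -3]
-6 → replaces -3 → [-11, -7, -6]
-7 → already a tail → [-11, -7, -6]
-5 → extends → [-11, -7, -6, -5]
Four tails, so the longest strictly decreasing subsequence of the original has length 4.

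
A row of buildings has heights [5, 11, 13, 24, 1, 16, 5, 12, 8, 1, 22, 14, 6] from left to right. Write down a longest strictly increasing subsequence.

Patience tails give the LIS length; then backtrack through the dp parents:
5 → extends → [5]
11 → extends → [5, 11]
13 → extends → [5, 11, 13]
24 → extends → [5, 11, 13, 24]
1 → replaces 5 → [1, 11, 13, 24]
16 → replaces 24 → [1, 11, 13, 16]
5 → replaces 11 → [1, 5, 13, 16]
12 → replaces 13 → [1, 5, 12, 16]
8 → replaces 12 → [1, 5, 8, 16]
1 → already a tail → [1, 5, 8, 16]
22 → extends → [1, 5, 8, 16, 22]
14 → replaces 16 → [1, 5, 8, 14, 22]
6 → replaces 8 → [1, 5, 6, 14, 22]
Length 5; one witness is 5, 11, 13, 16, 22.

5, 11, 13, 16, 22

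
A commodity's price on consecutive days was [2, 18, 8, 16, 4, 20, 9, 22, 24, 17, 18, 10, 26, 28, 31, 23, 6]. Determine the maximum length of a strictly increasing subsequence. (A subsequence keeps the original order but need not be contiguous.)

9

Track the smallest tail for each achievable length (strict):
2 → extends → [2]
18 → extends → [2, 18]
8 → replaces 18 → [2, 8]
16 → extends → [2, 8, 16]
4 → replaces 8 → [2, 4, 16]
20 → extends → [2, 4, 16, 20]
9 → replaces 16 → [2, 4, 9, 20]
22 → extends → [2, 4, 9, 20, 22]
24 → extends → [2, 4, 9, 20, 22, 24]
17 → replaces 20 → [2, 4, 9, 17, 22, 24]
18 → replaces 22 → [2, 4, 9, 17, 18, 24]
10 → replaces 17 → [2, 4, 9, 10, 18, 24]
26 → extends → [2, 4, 9, 10, 18, 24, 26]
28 → extends → [2, 4, 9, 10, 18, 24, 26, 28]
31 → extends → [2, 4, 9, 10, 18, 24, 26, 28, 31]
23 → replaces 24 → [2, 4, 9, 10, 18, 23, 26, 28, 31]
6 → replaces 9 → [2, 4, 6, 10, 18, 23, 26, 28, 31]
Nine tails, so the longest strictly increasing subsequence has length 9 (e.g. 2, 8, 16, 20, 22, 24, 26, 28, 31).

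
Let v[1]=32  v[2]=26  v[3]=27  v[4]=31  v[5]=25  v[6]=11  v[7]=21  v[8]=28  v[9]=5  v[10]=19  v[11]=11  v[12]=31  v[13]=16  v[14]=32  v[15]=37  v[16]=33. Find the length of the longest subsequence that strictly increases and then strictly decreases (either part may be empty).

7

inc[i] = longest strictly increasing subsequence ending at i; dec[i] = longest strictly decreasing subsequence starting at i:
i:      1  2  3  4  5  6  7  8  9 10 11 12 13 14 15 16
v[i]:  32 26 27 31 25 11 21 28  5 19 11 31 16 32 37 33
inc:    1  1  2  3  1  1  2  3  1  2  2  4  3  5  6  6
dec:    6  5  5  5  4  2  3  3  1  2  1  2  1  1  2  1
Best peak at i=4 (value 31): inc=3, dec=5, length 3+5−1 = 7.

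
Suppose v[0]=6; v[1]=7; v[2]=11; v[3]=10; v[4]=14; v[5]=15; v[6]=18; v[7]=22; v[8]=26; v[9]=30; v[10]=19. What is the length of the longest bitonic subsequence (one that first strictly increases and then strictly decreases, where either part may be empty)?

10

inc[i] = longest strictly increasing subsequence ending at i; dec[i] = longest strictly decreasing subsequence starting at i:
i:      0  1  2  3  4  5  6  7  8  9 10
v[i]:   6  7 11 10 14 15 18 22 26 30 19
inc:    1  2  3  3  4  5  6  7  8  9  7
dec:    1  1  2  1  1  1  1  2  2  2  1
Best peak at i=9 (value 30): inc=9, dec=2, length 9+2−1 = 10.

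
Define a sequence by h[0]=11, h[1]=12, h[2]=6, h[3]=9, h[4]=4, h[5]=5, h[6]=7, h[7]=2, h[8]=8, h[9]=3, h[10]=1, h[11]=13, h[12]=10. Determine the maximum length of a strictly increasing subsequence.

Track the smallest tail for each achievable length (strict):
11 → extends → [11]
12 → extends → [11, 12]
6 → replaces 11 → [6, 12]
9 → replaces 12 → [6, 9]
4 → replaces 6 → [4, 9]
5 → replaces 9 → [4, 5]
7 → extends → [4, 5, 7]
2 → replaces 4 → [2, 5, 7]
8 → extends → [2, 5, 7, 8]
3 → replaces 5 → [2, 3, 7, 8]
1 → replaces 2 → [1, 3, 7, 8]
13 → extends → [1, 3, 7, 8, 13]
10 → replaces 13 → [1, 3, 7, 8, 10]
Five tails, so the longest strictly increasing subsequence has length 5 (e.g. 4, 5, 7, 8, 13).

5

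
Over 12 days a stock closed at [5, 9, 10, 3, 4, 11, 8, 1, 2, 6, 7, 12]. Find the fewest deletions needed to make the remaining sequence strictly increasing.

Fewest deletions = n − (longest strictly increasing subsequence).
i:      1  2  3  4  5  6  7  8  9 10 11 12
a[i]:   5  9 10  3  4 11  8  1  2  6  7 12
dp:     1  2  3  1  2  4  3  1  2  3  4  5
max dp = 5, so deletions = 12 − 5 = 7.

7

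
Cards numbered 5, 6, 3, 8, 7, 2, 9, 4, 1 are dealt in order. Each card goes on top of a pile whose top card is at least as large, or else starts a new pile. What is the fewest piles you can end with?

4

Place each on the leftmost legal pile:
5 → new pile 1 (tops now [5])
6 → new pile 2 (tops now [5, 6])
3 → pile 1 (tops now [3, 6])
8 → new pile 3 (tops now [3, 6, 8])
7 → pile 3 (tops now [3, 6, 7])
2 → pile 1 (tops now [2, 6, 7])
9 → new pile 4 (tops now [2, 6, 7, 9])
4 → pile 2 (tops now [2, 4, 7, 9])
1 → pile 1 (tops now [1, 4, 7, 9])
Four piles.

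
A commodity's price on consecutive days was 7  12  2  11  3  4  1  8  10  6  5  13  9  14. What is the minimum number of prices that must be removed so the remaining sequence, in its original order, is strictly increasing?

Fewest deletions = n − (longest strictly increasing subsequence).
Patience tails:
7 → extends → [7]
12 → extends → [7, 12]
2 → replaces 7 → [2, 12]
11 → replaces 12 → [2, 11]
3 → replaces 11 → [2, 3]
4 → extends → [2, 3, 4]
1 → replaces 2 → [1, 3, 4]
8 → extends → [1, 3, 4, 8]
10 → extends → [1, 3, 4, 8, 10]
6 → replaces 8 → [1, 3, 4, 6, 10]
5 → replaces 6 → [1, 3, 4, 5, 10]
13 → extends → [1, 3, 4, 5, 10, 13]
9 → replaces 10 → [1, 3, 4, 5, 9, 13]
14 → extends → [1, 3, 4, 5, 9, 13, 14]
Longest strictly increasing subsequence has length 7, so deletions = 14 − 7 = 7.

7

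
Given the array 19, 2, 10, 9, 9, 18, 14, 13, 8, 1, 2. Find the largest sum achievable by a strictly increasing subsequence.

Let S[i] be the best sum of a strictly increasing subsequence ending at i:
i:      1  2  3  4  5  6  7  8  9 10 11
a[i]:  19  2 10  9  9 18 14 13  8  1  2
S:     19  2 12 11 11 30 26 25 10  1  3
Maximum is 30 (e.g. 2 + 10 + 18).

30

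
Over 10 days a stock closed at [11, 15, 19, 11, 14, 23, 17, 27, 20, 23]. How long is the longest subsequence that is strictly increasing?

5

Track the smallest tail for each achievable length (strict):
11 → extends → [11]
15 → extends → [11, 15]
19 → extends → [11, 15, 19]
11 → already a tail → [11, 15, 19]
14 → replaces 15 → [11, 14, 19]
23 → extends → [11, 14, 19, 23]
17 → replaces 19 → [11, 14, 17, 23]
27 → extends → [11, 14, 17, 23, 27]
20 → replaces 23 → [11, 14, 17, 20, 27]
23 → replaces 27 → [11, 14, 17, 20, 23]
Five tails, so the longest strictly increasing subsequence has length 5 (e.g. 11, 15, 19, 23, 27).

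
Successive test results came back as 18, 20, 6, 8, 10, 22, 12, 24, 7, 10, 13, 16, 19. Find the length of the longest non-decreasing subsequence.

Track the smallest tail for each achievable length (allowing ties):
18 → extends → [18]
20 → extends → [18, 20]
6 → replaces 18 → [6, 20]
8 → replaces 20 → [6, 8]
10 → extends → [6, 8, 10]
22 → extends → [6, 8, 10, 22]
12 → replaces 22 → [6, 8, 10, 12]
24 → extends → [6, 8, 10, 12, 24]
7 → replaces 8 → [6, 7, 10, 12, 24]
10 → replaces 12 → [6, 7, 10, 10, 24]
13 → replaces 24 → [6, 7, 10, 10, 13]
16 → extends → [6, 7, 10, 10, 13, 16]
19 → extends → [6, 7, 10, 10, 13, 16, 19]
Seven tails, so the longest non-decreasing subsequence has length 7 (e.g. 6, 8, 10, 12, 13, 16, 19).

7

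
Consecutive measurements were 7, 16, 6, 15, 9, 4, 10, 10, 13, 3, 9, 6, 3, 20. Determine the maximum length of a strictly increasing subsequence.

Track the smallest tail for each achievable length (strict):
7 → extends → [7]
16 → extends → [7, 16]
6 → replaces 7 → [6, 16]
15 → replaces 16 → [6, 15]
9 → replaces 15 → [6, 9]
4 → replaces 6 → [4, 9]
10 → extends → [4, 9, 10]
10 → already a tail → [4, 9, 10]
13 → extends → [4, 9, 10, 13]
3 → replaces 4 → [3, 9, 10, 13]
9 → already a tail → [3, 9, 10, 13]
6 → replaces 9 → [3, 6, 10, 13]
3 → already a tail → [3, 6, 10, 13]
20 → extends → [3, 6, 10, 13, 20]
Five tails, so the longest strictly increasing subsequence has length 5 (e.g. 7, 9, 10, 13, 20).

5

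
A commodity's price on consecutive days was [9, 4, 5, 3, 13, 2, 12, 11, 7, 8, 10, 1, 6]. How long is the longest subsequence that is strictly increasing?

Track the smallest tail for each achievable length (strict):
9 → extends → [9]
4 → replaces 9 → [4]
5 → extends → [4, 5]
3 → replaces 4 → [3, 5]
13 → extends → [3, 5, 13]
2 → replaces 3 → [2, 5, 13]
12 → replaces 13 → [2, 5, 12]
11 → replaces 12 → [2, 5, 11]
7 → replaces 11 → [2, 5, 7]
8 → extends → [2, 5, 7, 8]
10 → extends → [2, 5, 7, 8, 10]
1 → replaces 2 → [1, 5, 7, 8, 10]
6 → replaces 7 → [1, 5, 6, 8, 10]
Five tails, so the longest strictly increasing subsequence has length 5 (e.g. 4, 5, 7, 8, 10).

5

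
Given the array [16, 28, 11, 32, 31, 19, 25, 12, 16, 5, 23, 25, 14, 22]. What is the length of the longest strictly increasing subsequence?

5

Track the smallest tail for each achievable length (strict):
16 → extends → [16]
28 → extends → [16, 28]
11 → replaces 16 → [11, 28]
32 → extends → [11, 28, 32]
31 → replaces 32 → [11, 28, 31]
19 → replaces 28 → [11, 19, 31]
25 → replaces 31 → [11, 19, 25]
12 → replaces 19 → [11, 12, 25]
16 → replaces 25 → [11, 12, 16]
5 → replaces 11 → [5, 12, 16]
23 → extends → [5, 12, 16, 23]
25 → extends → [5, 12, 16, 23, 25]
14 → replaces 16 → [5, 12, 14, 23, 25]
22 → replaces 23 → [5, 12, 14, 22, 25]
Five tails, so the longest strictly increasing subsequence has length 5 (e.g. 11, 12, 16, 23, 25).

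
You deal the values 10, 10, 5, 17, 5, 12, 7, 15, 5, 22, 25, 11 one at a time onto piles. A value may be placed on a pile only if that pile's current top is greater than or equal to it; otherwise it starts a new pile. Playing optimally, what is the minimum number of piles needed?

5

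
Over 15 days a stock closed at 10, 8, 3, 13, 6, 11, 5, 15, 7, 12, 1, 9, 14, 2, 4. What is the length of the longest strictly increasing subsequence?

Let dp[i] be the length of the longest such subsequence ending at index i:
i:      1  2  3  4  5  6  7  8  9 10 11 12 13 14 15
a[i]:  10  8  3 13  6 11  5 15  7 12  1  9 14  2  4
dp:     1  1  1  2  2  3  2  4  3  4  1  4  5  2  3
Maximum dp value is 5.

5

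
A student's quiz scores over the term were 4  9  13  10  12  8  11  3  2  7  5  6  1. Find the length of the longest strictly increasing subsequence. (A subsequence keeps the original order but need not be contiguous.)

4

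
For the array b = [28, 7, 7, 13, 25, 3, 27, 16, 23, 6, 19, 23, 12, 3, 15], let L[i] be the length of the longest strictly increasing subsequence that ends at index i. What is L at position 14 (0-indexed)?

dp[i] = 1 + max{dp[j] : j<i, b[j]<b[i]} (or 1 if no such j):
i:      0  1  2  3  4  5  6  7  8  9 10 11 12 13 14
b[i]:  28  7  7 13 25  3 27 16 23  6 19 23 12  3 15
dp:     1  1  1  2  3  1  4  3  4  2  4  5  3  1  4
At index 14 the value is 4.

4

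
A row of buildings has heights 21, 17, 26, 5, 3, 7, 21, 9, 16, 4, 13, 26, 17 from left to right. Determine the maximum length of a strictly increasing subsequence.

5

Track the smallest tail for each achievable length (strict):
21 → extends → [21]
17 → replaces 21 → [17]
26 → extends → [17, 26]
5 → replaces 17 → [5, 26]
3 → replaces 5 → [3, 26]
7 → replaces 26 → [3, 7]
21 → extends → [3, 7, 21]
9 → replaces 21 → [3, 7, 9]
16 → extends → [3, 7, 9, 16]
4 → replaces 7 → [3, 4, 9, 16]
13 → replaces 16 → [3, 4, 9, 13]
26 → extends → [3, 4, 9, 13, 26]
17 → replaces 26 → [3, 4, 9, 13, 17]
Five tails, so the longest strictly increasing subsequence has length 5 (e.g. 5, 7, 9, 16, 26).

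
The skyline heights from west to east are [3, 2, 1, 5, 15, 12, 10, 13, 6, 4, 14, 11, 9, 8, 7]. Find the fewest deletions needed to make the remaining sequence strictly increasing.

10

Fewest deletions = n − (longest strictly increasing subsequence).
Patience tails:
3 → extends → [3]
2 → replaces 3 → [2]
1 → replaces 2 → [1]
5 → extends → [1, 5]
15 → extends → [1, 5, 15]
12 → replaces 15 → [1, 5, 12]
10 → replaces 12 → [1, 5, 10]
13 → extends → [1, 5, 10, 13]
6 → replaces 10 → [1, 5, 6, 13]
4 → replaces 5 → [1, 4, 6, 13]
14 → extends → [1, 4, 6, 13, 14]
11 → replaces 13 → [1, 4, 6, 11, 14]
9 → replaces 11 → [1, 4, 6, 9, 14]
8 → replaces 9 → [1, 4, 6, 8, 14]
7 → replaces 8 → [1, 4, 6, 7, 14]
Longest strictly increasing subsequence has length 5, so deletions = 15 − 5 = 10.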